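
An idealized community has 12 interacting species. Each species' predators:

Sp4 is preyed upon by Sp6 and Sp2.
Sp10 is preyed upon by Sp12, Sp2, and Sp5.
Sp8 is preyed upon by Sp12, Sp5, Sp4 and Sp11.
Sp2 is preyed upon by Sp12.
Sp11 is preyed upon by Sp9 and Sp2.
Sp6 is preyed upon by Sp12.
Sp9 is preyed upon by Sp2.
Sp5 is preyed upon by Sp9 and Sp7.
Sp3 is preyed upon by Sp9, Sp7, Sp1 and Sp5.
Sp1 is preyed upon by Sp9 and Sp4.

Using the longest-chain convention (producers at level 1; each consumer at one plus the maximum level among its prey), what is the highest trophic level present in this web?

Producers (level 1): Sp3, Sp10, Sp8.
Sp8 → Sp11 → Sp9 → Sp2 → Sp12 gives Sp12 level 5.
No species has a prey at level 5, so no species reaches level 6.

5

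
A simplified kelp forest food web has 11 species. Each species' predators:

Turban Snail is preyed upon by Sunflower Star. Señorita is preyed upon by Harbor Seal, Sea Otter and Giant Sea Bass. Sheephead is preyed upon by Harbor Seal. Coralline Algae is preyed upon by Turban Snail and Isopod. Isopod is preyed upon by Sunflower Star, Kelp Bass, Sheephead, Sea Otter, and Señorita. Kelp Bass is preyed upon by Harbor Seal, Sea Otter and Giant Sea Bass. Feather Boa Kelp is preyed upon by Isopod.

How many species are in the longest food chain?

One longest chain: Coralline Algae → Isopod → Señorita → Sea Otter.
It has 4 species and 3 links.

4 species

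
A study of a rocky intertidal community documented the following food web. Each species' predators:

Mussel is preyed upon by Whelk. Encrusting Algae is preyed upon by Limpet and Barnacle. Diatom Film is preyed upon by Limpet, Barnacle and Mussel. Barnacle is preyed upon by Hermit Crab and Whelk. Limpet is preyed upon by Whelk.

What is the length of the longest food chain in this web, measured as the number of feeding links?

One longest chain: Encrusting Algae → Limpet → Whelk.
It has 3 species and 2 links.

2 links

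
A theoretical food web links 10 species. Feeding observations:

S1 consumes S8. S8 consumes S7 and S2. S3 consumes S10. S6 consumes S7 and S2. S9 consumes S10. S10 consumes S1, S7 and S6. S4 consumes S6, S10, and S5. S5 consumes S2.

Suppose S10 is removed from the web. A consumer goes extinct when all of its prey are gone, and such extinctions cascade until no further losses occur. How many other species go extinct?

Remove S10.
Round 1: S9 (all prey gone), S3 (all prey gone) → extinct.
No further losses. Total secondary extinctions: 2.

2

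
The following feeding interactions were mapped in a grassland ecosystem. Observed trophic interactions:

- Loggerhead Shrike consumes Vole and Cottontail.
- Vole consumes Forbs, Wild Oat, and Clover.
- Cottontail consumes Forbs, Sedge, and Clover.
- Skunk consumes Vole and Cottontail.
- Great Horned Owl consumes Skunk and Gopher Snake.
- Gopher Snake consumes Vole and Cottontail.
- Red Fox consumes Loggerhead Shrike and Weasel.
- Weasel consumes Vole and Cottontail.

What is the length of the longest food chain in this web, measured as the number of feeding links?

3 links

One longest chain: Clover → Cottontail → Loggerhead Shrike → Red Fox.
It has 4 species and 3 links.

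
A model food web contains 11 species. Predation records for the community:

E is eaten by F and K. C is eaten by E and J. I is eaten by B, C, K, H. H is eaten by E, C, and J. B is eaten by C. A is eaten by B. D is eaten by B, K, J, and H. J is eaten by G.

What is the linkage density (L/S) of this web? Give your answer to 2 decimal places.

There are L = 18 links among S = 11 species.
L/S = 18/11 = 1.6364 ≈ 1.64.

L/S = 1.64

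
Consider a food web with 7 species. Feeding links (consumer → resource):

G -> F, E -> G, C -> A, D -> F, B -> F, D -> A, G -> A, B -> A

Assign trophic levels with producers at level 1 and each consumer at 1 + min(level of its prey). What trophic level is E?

A is a producer → level 1.
G eats A → level 2.
E eats G → level 3.
No prey of E is below level 2, so 3 is the minimum.

Trophic level 3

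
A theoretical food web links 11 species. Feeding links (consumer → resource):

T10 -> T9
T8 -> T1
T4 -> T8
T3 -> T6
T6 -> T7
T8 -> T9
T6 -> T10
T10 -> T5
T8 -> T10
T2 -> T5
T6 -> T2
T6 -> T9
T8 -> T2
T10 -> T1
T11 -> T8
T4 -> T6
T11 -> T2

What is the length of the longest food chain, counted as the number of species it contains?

4 species

One longest chain: T1 → T10 → T6 → T4.
It has 4 species and 3 links.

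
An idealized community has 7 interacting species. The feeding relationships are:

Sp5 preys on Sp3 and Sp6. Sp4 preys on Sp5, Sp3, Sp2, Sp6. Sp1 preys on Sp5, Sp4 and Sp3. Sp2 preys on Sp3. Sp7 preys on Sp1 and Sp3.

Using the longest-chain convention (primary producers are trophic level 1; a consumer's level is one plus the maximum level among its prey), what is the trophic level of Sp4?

Trophic level 3

Sp3 is a producer → level 1.
Sp2 eats Sp3 → level 2.
Sp4 eats Sp2 (level 2); other prey at levels: Sp3 1, Sp6 1, Sp5 2 → level 3.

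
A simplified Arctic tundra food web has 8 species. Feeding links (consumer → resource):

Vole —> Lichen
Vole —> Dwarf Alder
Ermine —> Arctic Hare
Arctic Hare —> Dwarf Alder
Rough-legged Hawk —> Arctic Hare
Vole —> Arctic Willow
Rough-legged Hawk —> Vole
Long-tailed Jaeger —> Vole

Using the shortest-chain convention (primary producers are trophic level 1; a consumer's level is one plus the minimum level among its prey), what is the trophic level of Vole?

Arctic Willow is a producer → level 1.
Vole eats Arctic Willow → level 2.

Trophic level 2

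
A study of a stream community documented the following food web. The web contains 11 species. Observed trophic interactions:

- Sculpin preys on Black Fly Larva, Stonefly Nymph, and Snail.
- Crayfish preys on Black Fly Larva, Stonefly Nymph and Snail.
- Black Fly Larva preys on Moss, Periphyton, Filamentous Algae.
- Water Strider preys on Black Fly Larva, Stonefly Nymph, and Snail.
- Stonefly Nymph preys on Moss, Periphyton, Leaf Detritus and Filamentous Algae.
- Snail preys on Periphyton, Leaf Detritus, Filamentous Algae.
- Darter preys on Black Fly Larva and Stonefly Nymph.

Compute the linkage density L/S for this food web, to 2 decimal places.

There are L = 21 links among S = 11 species.
L/S = 21/11 = 1.9091 ≈ 1.91.

L/S = 1.91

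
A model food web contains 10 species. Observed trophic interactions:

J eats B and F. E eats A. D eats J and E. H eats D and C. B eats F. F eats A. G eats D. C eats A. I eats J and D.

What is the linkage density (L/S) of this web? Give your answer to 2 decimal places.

There are L = 13 links among S = 10 species.
L/S = 13/10 = 1.3000 ≈ 1.30.

L/S = 1.30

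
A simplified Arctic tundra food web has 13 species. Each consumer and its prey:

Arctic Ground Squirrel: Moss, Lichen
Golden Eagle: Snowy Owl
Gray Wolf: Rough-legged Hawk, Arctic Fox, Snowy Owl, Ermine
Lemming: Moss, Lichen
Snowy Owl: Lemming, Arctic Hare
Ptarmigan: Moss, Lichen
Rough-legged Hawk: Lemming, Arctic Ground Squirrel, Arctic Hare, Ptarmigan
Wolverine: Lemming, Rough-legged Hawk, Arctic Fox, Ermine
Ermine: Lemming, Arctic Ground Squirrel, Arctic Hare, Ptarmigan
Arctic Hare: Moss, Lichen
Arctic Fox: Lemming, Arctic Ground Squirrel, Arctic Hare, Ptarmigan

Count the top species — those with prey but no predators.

3

Top species (has prey, but nothing eats it): Gray Wolf, Golden Eagle, Wolverine.
Count: 3.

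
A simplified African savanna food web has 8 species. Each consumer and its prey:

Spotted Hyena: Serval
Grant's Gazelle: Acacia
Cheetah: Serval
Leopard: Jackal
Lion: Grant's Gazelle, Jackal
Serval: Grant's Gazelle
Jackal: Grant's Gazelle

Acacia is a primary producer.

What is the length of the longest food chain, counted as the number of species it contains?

One longest chain: Acacia → Grant's Gazelle → Serval → Spotted Hyena.
It has 4 species and 3 links.

4 species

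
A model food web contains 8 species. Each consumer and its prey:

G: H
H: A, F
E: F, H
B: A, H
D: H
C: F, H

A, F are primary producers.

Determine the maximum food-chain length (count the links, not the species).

One longest chain: A → H → E.
It has 3 species and 2 links.

2 links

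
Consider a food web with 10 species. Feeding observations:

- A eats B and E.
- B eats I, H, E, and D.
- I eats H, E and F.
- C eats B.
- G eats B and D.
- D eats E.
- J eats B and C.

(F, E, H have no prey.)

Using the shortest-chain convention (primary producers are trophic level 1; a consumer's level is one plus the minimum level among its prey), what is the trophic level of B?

E is a producer → level 1.
B eats E → level 2.

Trophic level 2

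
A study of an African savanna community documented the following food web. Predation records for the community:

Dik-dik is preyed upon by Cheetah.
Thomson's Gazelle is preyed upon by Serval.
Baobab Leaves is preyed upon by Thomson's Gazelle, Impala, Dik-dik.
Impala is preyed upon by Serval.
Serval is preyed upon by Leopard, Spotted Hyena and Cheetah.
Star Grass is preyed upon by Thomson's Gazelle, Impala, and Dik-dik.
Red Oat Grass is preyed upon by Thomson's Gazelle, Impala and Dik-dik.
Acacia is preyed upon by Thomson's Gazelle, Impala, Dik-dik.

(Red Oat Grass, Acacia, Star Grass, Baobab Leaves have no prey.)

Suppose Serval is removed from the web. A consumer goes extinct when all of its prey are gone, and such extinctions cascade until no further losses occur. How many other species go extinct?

2

Remove Serval.
Round 1: Leopard (all prey gone), Spotted Hyena (all prey gone) → extinct.
No further losses. Total secondary extinctions: 2.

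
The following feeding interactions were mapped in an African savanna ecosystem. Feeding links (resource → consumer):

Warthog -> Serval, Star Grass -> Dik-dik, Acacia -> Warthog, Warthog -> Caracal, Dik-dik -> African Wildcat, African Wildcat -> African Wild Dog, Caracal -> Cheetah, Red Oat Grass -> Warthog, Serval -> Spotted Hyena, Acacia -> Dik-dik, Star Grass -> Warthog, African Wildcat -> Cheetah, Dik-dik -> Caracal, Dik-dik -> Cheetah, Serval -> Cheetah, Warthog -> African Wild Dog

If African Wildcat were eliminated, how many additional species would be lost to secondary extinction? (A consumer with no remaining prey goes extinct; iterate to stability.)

0

Remove African Wildcat.
Every predator of it retains at least one other prey: African Wild Dog still has Warthog; Cheetah still has Dik-dik, Caracal, Serval.
No consumer loses all prey, so no secondary extinctions occur.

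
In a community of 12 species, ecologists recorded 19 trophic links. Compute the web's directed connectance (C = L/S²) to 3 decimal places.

C = 0.132

The web has S = 12 species and L = 19 feeding links.
C = L / S² = 19 / 144 = 0.1319 ≈ 0.132.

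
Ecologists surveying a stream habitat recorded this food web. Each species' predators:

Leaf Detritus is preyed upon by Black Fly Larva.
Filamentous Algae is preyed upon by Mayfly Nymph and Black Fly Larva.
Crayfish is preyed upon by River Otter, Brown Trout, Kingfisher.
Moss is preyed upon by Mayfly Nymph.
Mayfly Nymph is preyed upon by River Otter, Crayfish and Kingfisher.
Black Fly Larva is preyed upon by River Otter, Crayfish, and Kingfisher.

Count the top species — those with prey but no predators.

Top species (has prey, but nothing eats it): Brown Trout, River Otter, Kingfisher.
Count: 3.

3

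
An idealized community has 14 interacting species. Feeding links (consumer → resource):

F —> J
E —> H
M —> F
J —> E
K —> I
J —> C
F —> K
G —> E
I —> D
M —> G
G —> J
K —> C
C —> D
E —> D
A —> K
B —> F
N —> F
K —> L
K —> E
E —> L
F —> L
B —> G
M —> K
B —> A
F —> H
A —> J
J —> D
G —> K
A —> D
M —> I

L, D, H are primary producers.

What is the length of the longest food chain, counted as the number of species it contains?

One longest chain: L → E → J → F → N.
It has 5 species and 4 links.

5 species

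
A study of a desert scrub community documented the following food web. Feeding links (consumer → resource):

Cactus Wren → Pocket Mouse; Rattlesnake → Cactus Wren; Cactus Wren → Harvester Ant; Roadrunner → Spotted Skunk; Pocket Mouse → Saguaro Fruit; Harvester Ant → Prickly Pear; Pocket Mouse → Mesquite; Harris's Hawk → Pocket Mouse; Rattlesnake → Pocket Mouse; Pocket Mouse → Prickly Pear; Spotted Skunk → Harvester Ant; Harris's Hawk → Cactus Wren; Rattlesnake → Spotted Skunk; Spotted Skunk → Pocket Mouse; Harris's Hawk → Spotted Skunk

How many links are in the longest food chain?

3 links

One longest chain: Mesquite → Pocket Mouse → Cactus Wren → Harris's Hawk.
It has 4 species and 3 links.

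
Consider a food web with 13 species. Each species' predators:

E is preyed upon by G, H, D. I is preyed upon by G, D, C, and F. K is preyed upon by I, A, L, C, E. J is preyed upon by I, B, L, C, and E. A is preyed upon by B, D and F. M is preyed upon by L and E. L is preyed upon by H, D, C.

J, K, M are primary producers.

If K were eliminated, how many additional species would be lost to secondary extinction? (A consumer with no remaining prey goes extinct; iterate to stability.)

Remove K.
Round 1: A (all prey gone) → extinct.
No further losses. Total secondary extinctions: 1.

1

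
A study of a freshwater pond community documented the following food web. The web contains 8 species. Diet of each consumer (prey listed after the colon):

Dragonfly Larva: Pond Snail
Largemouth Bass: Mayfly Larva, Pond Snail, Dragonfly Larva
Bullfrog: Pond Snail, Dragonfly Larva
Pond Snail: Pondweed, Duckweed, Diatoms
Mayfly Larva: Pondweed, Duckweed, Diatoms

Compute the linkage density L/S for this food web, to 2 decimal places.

L/S = 1.50

There are L = 12 links among S = 8 species.
L/S = 12/8 = 1.5000 ≈ 1.50.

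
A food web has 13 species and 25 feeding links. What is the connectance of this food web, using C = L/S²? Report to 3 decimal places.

C = 0.148

The web has S = 13 species and L = 25 feeding links.
C = L / S² = 25 / 169 = 0.1479 ≈ 0.148.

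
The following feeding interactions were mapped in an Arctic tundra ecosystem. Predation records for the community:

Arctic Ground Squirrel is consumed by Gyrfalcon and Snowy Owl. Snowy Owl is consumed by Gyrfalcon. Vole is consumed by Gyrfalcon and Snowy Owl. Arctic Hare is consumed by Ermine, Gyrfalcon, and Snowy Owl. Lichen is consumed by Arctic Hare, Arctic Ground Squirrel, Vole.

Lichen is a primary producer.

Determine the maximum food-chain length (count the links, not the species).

One longest chain: Lichen → Vole → Snowy Owl → Gyrfalcon.
It has 4 species and 3 links.

3 links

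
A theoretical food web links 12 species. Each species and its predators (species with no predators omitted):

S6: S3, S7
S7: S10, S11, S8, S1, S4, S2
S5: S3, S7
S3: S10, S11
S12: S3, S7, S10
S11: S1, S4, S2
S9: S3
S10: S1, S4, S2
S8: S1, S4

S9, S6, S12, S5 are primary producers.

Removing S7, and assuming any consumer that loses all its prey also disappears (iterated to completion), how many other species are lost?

Remove S7.
Round 1: S8 (all prey gone) → extinct.
No further losses. Total secondary extinctions: 1.

1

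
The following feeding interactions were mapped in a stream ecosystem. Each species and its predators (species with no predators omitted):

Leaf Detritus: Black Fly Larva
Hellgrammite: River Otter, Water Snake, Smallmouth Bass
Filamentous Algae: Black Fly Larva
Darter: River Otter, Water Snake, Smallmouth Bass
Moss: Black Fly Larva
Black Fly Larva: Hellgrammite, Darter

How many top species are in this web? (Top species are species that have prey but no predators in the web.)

Top species (has prey, but nothing eats it): River Otter, Water Snake, Smallmouth Bass.
Count: 3.

3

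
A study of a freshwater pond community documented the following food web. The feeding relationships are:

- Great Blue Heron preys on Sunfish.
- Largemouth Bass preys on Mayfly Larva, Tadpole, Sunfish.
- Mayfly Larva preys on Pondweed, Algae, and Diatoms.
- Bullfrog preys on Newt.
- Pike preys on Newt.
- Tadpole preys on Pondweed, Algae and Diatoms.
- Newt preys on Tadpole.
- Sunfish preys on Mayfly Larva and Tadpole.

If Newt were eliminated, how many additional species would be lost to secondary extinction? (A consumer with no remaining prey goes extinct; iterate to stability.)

2

Remove Newt.
Round 1: Bullfrog (all prey gone), Pike (all prey gone) → extinct.
No further losses. Total secondary extinctions: 2.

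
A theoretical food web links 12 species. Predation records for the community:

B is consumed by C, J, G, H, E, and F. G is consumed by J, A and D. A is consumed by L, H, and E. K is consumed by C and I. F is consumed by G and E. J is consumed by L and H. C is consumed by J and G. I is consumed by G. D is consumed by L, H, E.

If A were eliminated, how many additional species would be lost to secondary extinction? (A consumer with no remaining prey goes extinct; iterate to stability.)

Remove A.
Every predator of it retains at least one other prey: L still has J, D; E still has B, F, D; H still has B, J, D.
No consumer loses all prey, so no secondary extinctions occur.

0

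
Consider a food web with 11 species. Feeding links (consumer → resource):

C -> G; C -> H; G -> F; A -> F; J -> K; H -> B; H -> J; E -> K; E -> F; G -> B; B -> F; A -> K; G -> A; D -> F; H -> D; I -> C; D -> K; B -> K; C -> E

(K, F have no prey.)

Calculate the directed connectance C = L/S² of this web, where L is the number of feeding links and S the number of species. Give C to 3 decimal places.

The web has S = 11 species and L = 19 feeding links.
C = L / S² = 19 / 121 = 0.1570 ≈ 0.157.

C = 0.157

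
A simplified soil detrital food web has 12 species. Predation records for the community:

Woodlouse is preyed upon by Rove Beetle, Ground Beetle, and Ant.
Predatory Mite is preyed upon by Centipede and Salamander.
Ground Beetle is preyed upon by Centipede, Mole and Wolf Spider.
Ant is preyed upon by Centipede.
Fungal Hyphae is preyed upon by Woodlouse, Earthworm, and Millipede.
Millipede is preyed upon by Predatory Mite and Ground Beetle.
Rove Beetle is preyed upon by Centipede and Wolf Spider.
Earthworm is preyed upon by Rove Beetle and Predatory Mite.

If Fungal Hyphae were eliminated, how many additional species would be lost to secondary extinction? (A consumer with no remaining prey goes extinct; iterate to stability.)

11

Remove Fungal Hyphae.
Round 1: Earthworm (all prey gone), Millipede (all prey gone), Woodlouse (all prey gone) → extinct.
Round 2: Ground Beetle (all prey gone), Ant (all prey gone), Predatory Mite (all prey gone), Rove Beetle (all prey gone) → extinct.
Round 3: Wolf Spider (all prey gone), Mole (all prey gone), Salamander (all prey gone), Centipede (all prey gone) → extinct.
No further losses. Total secondary extinctions: 11.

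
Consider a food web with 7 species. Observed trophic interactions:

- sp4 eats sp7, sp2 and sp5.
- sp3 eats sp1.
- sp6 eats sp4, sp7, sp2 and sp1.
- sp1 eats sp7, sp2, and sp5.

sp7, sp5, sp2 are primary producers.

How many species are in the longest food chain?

One longest chain: sp7 → sp1 → sp3.
It has 3 species and 2 links.

3 species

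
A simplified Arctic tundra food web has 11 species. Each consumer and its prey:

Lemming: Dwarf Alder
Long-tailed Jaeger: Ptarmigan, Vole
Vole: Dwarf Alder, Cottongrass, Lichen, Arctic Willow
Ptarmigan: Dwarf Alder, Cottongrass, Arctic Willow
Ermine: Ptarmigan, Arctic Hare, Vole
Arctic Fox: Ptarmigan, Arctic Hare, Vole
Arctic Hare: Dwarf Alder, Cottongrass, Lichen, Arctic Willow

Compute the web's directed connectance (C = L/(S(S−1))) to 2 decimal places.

C = 0.18

The web has S = 11 species and L = 20 feeding links.
C = L / (S(S−1)) = 20 / 110 = 0.1818 ≈ 0.18.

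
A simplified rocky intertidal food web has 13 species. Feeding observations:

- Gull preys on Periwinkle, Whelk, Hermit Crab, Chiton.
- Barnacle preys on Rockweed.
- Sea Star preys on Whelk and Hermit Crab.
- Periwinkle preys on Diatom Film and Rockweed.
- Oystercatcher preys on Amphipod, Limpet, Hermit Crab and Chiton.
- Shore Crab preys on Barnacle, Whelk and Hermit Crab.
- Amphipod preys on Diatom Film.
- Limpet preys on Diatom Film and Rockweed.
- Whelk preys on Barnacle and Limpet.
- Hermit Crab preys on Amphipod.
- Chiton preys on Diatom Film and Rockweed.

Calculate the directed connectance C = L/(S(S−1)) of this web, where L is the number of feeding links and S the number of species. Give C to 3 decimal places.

The web has S = 13 species and L = 24 feeding links.
C = L / (S(S−1)) = 24 / 156 = 0.1538 ≈ 0.154.

C = 0.154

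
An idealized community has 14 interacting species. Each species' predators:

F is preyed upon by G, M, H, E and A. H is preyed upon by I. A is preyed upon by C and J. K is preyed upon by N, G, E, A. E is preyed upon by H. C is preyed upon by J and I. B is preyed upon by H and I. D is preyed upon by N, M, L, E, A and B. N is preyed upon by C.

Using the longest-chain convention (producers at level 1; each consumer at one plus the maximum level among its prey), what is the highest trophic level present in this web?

4

Producers (level 1): D, K, F.
D → N → C → J gives J level 4.
No species has a prey at level 4, so no species reaches level 5.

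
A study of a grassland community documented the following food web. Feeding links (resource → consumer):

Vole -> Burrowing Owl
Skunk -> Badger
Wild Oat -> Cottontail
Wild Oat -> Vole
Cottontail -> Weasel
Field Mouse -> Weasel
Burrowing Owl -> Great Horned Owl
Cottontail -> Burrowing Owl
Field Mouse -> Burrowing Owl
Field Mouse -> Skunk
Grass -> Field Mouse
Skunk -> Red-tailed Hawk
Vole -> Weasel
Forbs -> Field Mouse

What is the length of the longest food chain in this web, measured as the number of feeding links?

3 links

One longest chain: Wild Oat → Cottontail → Burrowing Owl → Great Horned Owl.
It has 4 species and 3 links.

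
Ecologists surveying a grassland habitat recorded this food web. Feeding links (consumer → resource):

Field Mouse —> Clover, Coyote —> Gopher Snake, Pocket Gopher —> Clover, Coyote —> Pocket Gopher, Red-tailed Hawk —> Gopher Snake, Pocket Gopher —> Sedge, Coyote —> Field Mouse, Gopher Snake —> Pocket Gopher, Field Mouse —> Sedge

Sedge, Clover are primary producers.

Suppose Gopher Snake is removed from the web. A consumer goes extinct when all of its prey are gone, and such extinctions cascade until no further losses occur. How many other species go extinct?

Remove Gopher Snake.
Round 1: Red-tailed Hawk (all prey gone) → extinct.
No further losses. Total secondary extinctions: 1.

1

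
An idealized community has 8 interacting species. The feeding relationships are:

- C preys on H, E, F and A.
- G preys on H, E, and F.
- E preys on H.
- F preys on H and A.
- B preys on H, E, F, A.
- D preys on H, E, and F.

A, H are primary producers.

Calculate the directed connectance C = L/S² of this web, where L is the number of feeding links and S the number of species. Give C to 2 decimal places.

The web has S = 8 species and L = 17 feeding links.
C = L / S² = 17 / 64 = 0.2656 ≈ 0.27.

C = 0.27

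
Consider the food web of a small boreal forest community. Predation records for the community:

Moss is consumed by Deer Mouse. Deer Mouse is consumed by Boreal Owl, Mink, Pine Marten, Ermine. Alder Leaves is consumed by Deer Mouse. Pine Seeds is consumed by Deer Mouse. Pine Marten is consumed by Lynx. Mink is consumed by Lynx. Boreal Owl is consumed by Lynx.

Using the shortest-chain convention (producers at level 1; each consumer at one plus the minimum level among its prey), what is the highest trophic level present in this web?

Producers (level 1): Alder Leaves, Moss, Pine Seeds.
Following each consumer down to its lowest-level prey: Alder Leaves → Deer Mouse → Pine Marten → Lynx (levels 1 through 4).
All prey of Lynx (Pine Marten 3, Mink 3, Boreal Owl 3) are at level 3 or above, so Lynx is at level 1 + 3 = 4.
Every consumer has at least one prey at level 3 or below, so none exceeds level 4.

4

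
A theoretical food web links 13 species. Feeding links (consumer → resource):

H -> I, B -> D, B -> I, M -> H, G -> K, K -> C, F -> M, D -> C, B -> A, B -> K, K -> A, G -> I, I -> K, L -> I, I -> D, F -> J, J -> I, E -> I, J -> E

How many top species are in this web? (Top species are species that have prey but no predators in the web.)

Top species (has prey, but nothing eats it): G, L, B, F.
Count: 4.

4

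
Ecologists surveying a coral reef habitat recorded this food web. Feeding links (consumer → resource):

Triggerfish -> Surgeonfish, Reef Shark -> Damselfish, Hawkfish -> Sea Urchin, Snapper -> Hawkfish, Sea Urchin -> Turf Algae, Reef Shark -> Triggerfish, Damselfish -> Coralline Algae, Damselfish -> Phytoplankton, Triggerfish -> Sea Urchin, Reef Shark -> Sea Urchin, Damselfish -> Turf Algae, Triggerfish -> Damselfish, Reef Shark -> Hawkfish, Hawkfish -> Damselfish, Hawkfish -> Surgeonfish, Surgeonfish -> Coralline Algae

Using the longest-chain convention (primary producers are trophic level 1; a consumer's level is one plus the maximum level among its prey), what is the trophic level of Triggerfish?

Turf Algae is a producer → level 1.
Sea Urchin eats Turf Algae → level 2.
Triggerfish eats Sea Urchin (level 2); other prey at levels: Surgeonfish 2, Damselfish 2 → level 3.

Trophic level 3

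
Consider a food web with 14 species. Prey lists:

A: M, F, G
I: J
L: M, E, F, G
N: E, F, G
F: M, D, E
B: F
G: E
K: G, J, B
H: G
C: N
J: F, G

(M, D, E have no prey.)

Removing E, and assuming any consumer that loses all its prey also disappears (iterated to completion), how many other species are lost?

Remove E.
Round 1: G (all prey gone) → extinct.
Round 2: H (all prey gone) → extinct.
No further losses. Total secondary extinctions: 2.

2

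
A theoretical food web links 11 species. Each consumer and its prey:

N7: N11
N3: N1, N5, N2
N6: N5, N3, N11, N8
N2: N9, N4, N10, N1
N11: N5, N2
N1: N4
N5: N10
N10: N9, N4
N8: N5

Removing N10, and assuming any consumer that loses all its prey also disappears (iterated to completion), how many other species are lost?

2

Remove N10.
Round 1: N5 (all prey gone) → extinct.
Round 2: N8 (all prey gone) → extinct.
No further losses. Total secondary extinctions: 2.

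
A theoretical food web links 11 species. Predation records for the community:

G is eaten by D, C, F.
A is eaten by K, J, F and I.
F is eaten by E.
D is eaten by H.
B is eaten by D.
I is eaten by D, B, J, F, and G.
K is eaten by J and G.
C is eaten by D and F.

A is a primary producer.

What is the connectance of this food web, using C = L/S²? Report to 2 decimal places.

C = 0.16

The web has S = 11 species and L = 19 feeding links.
C = L / S² = 19 / 121 = 0.1570 ≈ 0.16.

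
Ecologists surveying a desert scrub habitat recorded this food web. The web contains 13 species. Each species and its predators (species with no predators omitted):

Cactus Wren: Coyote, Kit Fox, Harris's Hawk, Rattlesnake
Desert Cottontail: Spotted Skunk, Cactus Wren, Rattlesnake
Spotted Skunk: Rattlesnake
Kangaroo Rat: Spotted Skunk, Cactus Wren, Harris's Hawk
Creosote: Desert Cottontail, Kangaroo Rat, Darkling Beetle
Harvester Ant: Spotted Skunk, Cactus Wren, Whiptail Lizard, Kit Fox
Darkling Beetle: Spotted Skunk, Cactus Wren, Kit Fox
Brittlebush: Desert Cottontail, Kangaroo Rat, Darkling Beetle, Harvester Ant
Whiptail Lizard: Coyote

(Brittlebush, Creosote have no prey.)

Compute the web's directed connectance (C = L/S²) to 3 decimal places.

C = 0.154

The web has S = 13 species and L = 26 feeding links.
C = L / S² = 26 / 169 = 0.1538 ≈ 0.154.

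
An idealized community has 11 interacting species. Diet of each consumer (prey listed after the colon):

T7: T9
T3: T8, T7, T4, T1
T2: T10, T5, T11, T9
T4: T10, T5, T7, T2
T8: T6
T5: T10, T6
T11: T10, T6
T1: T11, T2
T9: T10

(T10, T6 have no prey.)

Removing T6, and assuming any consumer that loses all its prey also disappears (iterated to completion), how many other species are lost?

1

Remove T6.
Round 1: T8 (all prey gone) → extinct.
No further losses. Total secondary extinctions: 1.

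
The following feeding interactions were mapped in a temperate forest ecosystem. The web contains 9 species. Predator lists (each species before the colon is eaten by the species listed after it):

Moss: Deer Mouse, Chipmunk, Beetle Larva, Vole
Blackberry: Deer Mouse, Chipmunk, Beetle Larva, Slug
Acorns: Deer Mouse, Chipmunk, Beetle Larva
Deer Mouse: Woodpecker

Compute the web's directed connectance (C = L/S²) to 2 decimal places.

C = 0.15

The web has S = 9 species and L = 12 feeding links.
C = L / S² = 12 / 81 = 0.1481 ≈ 0.15.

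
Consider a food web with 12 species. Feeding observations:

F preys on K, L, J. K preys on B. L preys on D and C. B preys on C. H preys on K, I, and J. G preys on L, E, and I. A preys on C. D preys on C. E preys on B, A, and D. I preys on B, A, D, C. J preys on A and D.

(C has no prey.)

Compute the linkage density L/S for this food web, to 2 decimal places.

L/S = 2.00

There are L = 24 links among S = 12 species.
L/S = 24/12 = 2.0000 ≈ 2.00.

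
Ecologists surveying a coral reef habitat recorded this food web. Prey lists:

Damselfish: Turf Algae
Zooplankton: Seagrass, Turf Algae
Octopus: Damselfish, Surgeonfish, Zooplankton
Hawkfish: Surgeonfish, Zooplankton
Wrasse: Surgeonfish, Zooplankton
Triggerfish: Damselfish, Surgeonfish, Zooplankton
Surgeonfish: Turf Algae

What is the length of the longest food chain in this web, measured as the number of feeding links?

2 links

One longest chain: Turf Algae → Surgeonfish → Hawkfish.
It has 3 species and 2 links.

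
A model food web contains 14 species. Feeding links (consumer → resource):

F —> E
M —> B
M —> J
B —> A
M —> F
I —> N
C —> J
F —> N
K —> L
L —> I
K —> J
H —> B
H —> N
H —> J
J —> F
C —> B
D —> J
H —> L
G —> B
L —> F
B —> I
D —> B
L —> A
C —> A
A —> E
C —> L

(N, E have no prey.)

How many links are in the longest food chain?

One longest chain: E → A → L → K.
It has 4 species and 3 links.

3 links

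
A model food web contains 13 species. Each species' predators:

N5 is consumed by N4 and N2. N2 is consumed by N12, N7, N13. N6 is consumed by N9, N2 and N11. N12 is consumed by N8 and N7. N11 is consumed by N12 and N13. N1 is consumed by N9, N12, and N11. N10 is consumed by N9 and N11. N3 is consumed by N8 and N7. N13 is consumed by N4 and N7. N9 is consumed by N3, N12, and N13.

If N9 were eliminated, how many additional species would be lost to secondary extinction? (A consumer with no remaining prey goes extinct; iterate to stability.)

Remove N9.
Round 1: N3 (all prey gone) → extinct.
No further losses. Total secondary extinctions: 1.

1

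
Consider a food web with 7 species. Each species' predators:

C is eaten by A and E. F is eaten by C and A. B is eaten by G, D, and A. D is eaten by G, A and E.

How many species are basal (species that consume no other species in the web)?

Basal species (no prey listed): F, B.
Count: 2.

2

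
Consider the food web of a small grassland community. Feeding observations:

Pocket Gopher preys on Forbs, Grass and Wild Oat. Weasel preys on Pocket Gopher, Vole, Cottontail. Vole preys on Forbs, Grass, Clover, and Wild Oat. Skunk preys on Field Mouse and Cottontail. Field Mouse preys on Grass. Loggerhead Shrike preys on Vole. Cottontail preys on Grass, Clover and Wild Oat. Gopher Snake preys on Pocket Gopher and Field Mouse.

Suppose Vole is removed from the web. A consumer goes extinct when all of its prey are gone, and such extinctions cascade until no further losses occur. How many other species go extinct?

1

Remove Vole.
Round 1: Loggerhead Shrike (all prey gone) → extinct.
No further losses. Total secondary extinctions: 1.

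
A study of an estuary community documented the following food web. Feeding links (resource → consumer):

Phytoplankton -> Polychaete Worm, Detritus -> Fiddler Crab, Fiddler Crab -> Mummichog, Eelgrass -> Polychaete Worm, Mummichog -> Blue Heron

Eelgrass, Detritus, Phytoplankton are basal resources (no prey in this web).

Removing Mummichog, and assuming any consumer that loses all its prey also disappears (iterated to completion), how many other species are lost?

1

Remove Mummichog.
Round 1: Blue Heron (all prey gone) → extinct.
No further losses. Total secondary extinctions: 1.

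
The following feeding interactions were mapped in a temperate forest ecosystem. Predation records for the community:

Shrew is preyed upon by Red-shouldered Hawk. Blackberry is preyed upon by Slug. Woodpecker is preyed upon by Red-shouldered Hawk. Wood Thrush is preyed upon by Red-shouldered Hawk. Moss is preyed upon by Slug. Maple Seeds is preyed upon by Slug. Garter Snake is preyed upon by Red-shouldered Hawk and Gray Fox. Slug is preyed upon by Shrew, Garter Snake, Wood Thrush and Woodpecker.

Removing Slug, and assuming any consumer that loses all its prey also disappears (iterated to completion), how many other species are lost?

Remove Slug.
Round 1: Shrew (all prey gone), Wood Thrush (all prey gone), Woodpecker (all prey gone), Garter Snake (all prey gone) → extinct.
Round 2: Red-shouldered Hawk (all prey gone), Gray Fox (all prey gone) → extinct.
No further losses. Total secondary extinctions: 6.

6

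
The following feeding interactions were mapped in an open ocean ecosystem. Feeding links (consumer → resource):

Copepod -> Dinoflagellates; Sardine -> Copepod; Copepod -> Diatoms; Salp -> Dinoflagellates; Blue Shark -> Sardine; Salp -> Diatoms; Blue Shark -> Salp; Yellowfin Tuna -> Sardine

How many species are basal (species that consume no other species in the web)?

2

Basal species (no prey listed): Diatoms, Dinoflagellates.
Count: 2.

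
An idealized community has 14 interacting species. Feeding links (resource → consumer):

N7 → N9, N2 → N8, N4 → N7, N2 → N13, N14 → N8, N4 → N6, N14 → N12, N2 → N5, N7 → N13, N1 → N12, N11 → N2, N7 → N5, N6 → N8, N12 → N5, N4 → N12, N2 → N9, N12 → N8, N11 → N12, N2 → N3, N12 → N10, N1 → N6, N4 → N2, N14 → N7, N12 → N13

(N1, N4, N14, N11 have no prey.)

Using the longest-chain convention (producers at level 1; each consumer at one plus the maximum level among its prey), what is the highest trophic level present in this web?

3

Producers (level 1): N1, N4, N14, N11.
N1 → N12 → N8 gives N8 level 3.
No species has a prey at level 3, so no species reaches level 4.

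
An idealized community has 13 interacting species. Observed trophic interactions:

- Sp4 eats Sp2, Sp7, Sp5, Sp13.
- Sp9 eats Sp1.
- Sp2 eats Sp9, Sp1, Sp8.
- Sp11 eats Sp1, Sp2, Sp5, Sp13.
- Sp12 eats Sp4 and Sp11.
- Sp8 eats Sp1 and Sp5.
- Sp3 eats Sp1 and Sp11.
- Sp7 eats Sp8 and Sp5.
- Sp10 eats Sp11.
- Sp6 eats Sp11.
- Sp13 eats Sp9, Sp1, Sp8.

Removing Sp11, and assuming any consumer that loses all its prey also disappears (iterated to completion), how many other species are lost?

Remove Sp11.
Round 1: Sp6 (all prey gone), Sp10 (all prey gone) → extinct.
No further losses. Total secondary extinctions: 2.

2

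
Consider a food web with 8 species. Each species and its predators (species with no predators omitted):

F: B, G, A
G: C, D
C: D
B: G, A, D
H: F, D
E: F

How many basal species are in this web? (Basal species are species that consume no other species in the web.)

Basal species (no prey listed): H, E.
Count: 2.

2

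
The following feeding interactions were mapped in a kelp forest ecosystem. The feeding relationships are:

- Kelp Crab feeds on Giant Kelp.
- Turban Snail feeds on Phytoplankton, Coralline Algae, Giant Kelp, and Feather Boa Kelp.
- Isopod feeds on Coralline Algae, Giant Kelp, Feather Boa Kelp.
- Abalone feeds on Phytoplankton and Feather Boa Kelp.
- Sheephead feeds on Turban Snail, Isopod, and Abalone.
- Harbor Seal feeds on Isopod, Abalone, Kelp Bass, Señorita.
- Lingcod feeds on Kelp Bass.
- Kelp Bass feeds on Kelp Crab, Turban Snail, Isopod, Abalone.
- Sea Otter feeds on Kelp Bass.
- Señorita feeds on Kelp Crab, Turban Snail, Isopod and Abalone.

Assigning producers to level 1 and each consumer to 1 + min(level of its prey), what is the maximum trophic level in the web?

4

Producers (level 1): Phytoplankton, Giant Kelp, Coralline Algae, Feather Boa Kelp.
Following each consumer down to its lowest-level prey: Giant Kelp → Kelp Crab → Kelp Bass → Lingcod (levels 1 through 4).
All prey of Lingcod (Kelp Bass 3) are at level 3 or above, so Lingcod is at level 1 + 3 = 4.
Every consumer has at least one prey at level 3 or below, so none exceeds level 4.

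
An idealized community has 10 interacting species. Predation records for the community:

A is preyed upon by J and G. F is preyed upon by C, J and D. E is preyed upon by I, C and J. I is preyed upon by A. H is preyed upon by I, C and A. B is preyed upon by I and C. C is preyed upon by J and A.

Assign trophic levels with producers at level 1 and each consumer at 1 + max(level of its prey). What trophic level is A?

Trophic level 3

H is a producer → level 1.
I eats H (level 1); other prey at levels: E 1, B 1 → level 2.
A eats I (level 2); other prey at levels: H 1, C 2 → level 3.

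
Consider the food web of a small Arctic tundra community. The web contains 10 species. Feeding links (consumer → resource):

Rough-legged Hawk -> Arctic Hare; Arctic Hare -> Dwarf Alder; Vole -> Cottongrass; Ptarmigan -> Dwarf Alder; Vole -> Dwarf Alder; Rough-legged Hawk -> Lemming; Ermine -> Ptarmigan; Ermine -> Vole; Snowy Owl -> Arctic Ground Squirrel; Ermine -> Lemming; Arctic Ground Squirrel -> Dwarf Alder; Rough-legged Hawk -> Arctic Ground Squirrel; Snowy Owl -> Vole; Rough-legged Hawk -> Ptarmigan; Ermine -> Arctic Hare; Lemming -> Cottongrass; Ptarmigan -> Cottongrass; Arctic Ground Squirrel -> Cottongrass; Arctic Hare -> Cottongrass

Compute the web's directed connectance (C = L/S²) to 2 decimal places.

The web has S = 10 species and L = 19 feeding links.
C = L / S² = 19 / 100 = 0.1900 ≈ 0.19.

C = 0.19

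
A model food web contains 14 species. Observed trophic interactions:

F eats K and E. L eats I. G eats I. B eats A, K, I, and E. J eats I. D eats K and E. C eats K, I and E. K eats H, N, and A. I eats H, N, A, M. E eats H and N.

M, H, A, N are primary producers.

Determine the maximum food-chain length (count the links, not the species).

One longest chain: H → E → C.
It has 3 species and 2 links.

2 links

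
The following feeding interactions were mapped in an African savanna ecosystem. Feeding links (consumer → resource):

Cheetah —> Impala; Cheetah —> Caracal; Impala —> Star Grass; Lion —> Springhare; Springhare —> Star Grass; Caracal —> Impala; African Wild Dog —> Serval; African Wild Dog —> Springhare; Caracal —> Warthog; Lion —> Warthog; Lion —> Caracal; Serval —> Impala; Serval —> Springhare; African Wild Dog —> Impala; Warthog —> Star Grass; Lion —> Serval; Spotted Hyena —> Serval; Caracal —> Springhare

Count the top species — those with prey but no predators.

Top species (has prey, but nothing eats it): Cheetah, Lion, African Wild Dog, Spotted Hyena.
Count: 4.

4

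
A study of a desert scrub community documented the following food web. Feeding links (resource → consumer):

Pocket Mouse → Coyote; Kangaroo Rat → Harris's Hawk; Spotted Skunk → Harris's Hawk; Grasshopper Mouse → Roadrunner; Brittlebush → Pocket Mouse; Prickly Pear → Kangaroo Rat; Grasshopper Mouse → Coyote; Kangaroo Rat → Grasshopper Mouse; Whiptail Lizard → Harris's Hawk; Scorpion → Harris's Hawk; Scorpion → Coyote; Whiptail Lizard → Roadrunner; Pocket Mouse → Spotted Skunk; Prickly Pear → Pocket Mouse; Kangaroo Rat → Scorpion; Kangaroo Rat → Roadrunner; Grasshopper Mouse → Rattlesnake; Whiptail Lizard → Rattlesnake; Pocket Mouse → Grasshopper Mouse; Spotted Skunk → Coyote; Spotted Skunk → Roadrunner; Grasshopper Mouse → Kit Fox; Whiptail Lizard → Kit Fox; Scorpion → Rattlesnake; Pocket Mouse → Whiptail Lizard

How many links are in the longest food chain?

3 links

One longest chain: Prickly Pear → Kangaroo Rat → Grasshopper Mouse → Kit Fox.
It has 4 species and 3 links.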